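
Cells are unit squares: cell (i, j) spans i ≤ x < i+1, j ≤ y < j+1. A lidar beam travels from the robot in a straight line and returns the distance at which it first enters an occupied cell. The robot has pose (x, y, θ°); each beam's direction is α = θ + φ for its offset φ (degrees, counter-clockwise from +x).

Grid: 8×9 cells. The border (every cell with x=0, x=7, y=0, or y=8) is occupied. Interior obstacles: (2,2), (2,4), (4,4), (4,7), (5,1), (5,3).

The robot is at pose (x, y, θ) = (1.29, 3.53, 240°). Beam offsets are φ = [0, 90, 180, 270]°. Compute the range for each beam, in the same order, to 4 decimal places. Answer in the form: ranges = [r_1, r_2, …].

beam 1: φ=0°, α=240°
  d=(-0.5000,-0.8660)  start (1,3)  tX=0.5800 tY=0.6120  stride 1/|dx|=2.0000 1/|dy|=1.1547
    cross x-line → (0,3), t=0.5800 (wall)
  → r_1 = 0.5800
beam 2: φ=90°, α=330°
  d=(0.8660,-0.5000)  start (1,3)  tX=0.8198 tY=1.0600  stride 1/|dx|=1.1547 1/|dy|=2.0000
    cross x-line → (2,3), t=0.8198
    cross y-line → (2,2), t=1.0600 (wall)
  → r_2 = 1.0600
beam 3: φ=180°, α=60°
  d=(0.5000,0.8660)  start (1,3)  tX=1.4200 tY=0.5427  stride 1/|dx|=2.0000 1/|dy|=1.1547
    cross y-line → (1,4), t=0.5427
    cross x-line → (2,4), t=1.4200 (wall)
  → r_3 = 1.4200
beam 4: φ=270°, α=150°
  d=(-0.8660,0.5000)  start (1,3)  tX=0.3349 tY=0.9400  stride 1/|dx|=1.1547 1/|dy|=2.0000
    cross x-line → (0,3), t=0.3349 (wall)
  → r_4 = 0.3349

ranges = [0.5800, 1.0600, 1.4200, 0.3349]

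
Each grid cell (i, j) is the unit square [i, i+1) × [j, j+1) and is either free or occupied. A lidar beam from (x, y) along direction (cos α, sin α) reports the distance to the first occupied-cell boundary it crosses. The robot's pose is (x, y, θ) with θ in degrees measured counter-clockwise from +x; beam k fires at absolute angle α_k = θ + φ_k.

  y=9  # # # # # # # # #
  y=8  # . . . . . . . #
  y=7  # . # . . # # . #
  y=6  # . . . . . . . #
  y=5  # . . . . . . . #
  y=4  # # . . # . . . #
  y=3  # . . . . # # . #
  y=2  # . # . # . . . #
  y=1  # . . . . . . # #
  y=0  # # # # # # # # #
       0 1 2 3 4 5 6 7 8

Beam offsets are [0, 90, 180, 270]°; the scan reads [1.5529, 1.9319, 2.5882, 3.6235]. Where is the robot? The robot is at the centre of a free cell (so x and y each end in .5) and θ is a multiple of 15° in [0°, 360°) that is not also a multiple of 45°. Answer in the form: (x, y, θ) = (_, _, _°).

The pose lattice has 46·16 = 736 candidates. Test each by forward raycasting.
  (1.5, 3.5, 345°): beam 1 = 2.5882 ≠ 1.5529 ✗
  (2.5, 4.5, 60°): beam 1 = 5.1962 ≠ 1.5529 ✗
  (3.5, 4.5, 30°): beam 1 = 0.5774 ≠ 1.5529 ✗
  …
  (4.5, 6.5, 285°): r_1=1.5529, r_2=1.9319, r_3=2.5882, r_4=3.6235 — all match ✓
Only this pose fits every beam.

(x, y, θ) = (4.5, 6.5, 285°)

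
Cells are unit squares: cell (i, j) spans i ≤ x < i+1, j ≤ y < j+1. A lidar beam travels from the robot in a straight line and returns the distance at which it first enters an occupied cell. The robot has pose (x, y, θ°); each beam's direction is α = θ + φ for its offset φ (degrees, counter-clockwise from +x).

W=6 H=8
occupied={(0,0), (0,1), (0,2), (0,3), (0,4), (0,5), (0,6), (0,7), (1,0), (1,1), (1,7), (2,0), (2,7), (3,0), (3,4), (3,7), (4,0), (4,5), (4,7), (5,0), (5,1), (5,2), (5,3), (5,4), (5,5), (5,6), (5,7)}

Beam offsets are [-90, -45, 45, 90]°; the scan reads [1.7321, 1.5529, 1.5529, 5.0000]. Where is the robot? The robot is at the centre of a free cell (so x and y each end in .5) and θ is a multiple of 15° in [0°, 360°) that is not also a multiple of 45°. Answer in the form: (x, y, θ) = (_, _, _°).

Candidates: 21 free-cell centres × 16 headings = 336 poses. Raycast each; keep the one whose scan matches to 4 dp.
  (2.5, 4.5, 210°): beam 1 = 2.8868 ≠ 1.7321 ✗
  (2.5, 1.5, 210°): beam 1 = 3.0000 ≠ 1.7321 ✗
  (1.5, 5.5, 285°): beam 1 = 0.5176 ≠ 1.7321 ✗
  (2.5, 1.5, 150°): beam 1 = 2.8868 ≠ 1.7321 ✗
  …
  (3.5, 2.5, 30°): r_1=1.7321, r_2=1.5529, r_3=1.5529, r_4=5.0000 — all match ✓
Unique over the lattice → pose = (3.5, 2.5, 30°).

(x, y, θ) = (3.5, 2.5, 30°)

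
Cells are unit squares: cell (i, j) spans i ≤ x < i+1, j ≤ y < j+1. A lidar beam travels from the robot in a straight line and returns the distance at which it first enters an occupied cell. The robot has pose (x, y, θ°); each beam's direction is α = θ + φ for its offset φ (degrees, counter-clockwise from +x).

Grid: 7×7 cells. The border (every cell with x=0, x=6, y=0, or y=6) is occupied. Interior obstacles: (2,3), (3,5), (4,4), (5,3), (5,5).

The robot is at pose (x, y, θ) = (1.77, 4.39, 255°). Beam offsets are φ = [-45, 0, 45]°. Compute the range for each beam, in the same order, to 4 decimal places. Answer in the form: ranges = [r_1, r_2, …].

ranges = [0.8891, 2.9751, 0.4600]

beam 1: φ=-45°, α=210°
  d=(-0.8660,-0.5000)  start (1,4)  tX=0.8891 tY=0.7800  stride 1/|dx|=1.1547 1/|dy|=2.0000
    cross y-line → (1,3), t=0.7800
    cross x-line → (0,3), t=0.8891 (wall)
  → r_1 = 0.8891
beam 2: φ=0°, α=255°
  d=(-0.2588,-0.9659)  start (1,4)  tX=2.9751 tY=0.4038  stride 1/|dx|=3.8637 1/|dy|=1.0353
    cross y-line → (1,3), t=0.4038
    cross y-line → (1,2), t=1.4390
    cross y-line → (1,1), t=2.4743
    cross x-line → (0,1), t=2.9751 (wall)
  → r_2 = 2.9751
beam 3: φ=45°, α=300°
  d=(0.5000,-0.8660)  start (1,4)  tX=0.4600 tY=0.4503  stride 1/|dx|=2.0000 1/|dy|=1.1547
    cross y-line → (1,3), t=0.4503
    cross x-line → (2,3), t=0.4600 (wall)
  → r_3 = 0.4600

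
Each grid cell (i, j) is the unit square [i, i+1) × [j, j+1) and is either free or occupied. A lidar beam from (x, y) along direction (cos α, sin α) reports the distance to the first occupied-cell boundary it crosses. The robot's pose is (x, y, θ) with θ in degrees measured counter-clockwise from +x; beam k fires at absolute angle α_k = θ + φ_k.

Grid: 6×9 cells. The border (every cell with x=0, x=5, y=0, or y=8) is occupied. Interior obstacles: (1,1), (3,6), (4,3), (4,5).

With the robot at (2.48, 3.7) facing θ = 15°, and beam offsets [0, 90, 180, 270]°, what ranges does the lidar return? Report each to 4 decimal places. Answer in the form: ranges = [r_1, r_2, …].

beam 1: φ=0°, α=15°
  direction (0.9659, 0.2588); cell (2,3); t to first gridline: x 0.5383, y 1.1591 (then +1.0353 / +3.8637)
    (3,3) via x @ 0.5383
    (3,4) via y @ 1.1591
    (4,4) via x @ 1.5736
    (5,4) via x @ 2.6089  # hit
  → r_1 = 2.6089
beam 2: φ=90°, α=105°
  direction (-0.2588, 0.9659); cell (2,3); t to first gridline: x 1.8546, y 0.3106 (then +3.8637 / +1.0353)
    (2,4) via y @ 0.3106
    (2,5) via y @ 1.3459
    (1,5) via x @ 1.8546
    (1,6) via y @ 2.3811
    (1,7) via y @ 3.4164
    (1,8) via y @ 4.4517  # hit
  → r_2 = 4.4517
beam 3: φ=180°, α=195°
  direction (-0.9659, -0.2588); cell (2,3); t to first gridline: x 0.4969, y 2.7046 (then +1.0353 / +3.8637)
    (1,3) via x @ 0.4969
    (0,3) via x @ 1.5322  # hit
  → r_3 = 1.5322
beam 4: φ=270°, α=285°
  direction (0.2588, -0.9659); cell (2,3); t to first gridline: x 2.0091, y 0.7247 (then +3.8637 / +1.0353)
    (2,2) via y @ 0.7247
    (2,1) via y @ 1.7600
    (3,1) via x @ 2.0091
    (3,0) via y @ 2.7952  # hit
  → r_4 = 2.7952

ranges = [2.6089, 4.4517, 1.5322, 2.7952]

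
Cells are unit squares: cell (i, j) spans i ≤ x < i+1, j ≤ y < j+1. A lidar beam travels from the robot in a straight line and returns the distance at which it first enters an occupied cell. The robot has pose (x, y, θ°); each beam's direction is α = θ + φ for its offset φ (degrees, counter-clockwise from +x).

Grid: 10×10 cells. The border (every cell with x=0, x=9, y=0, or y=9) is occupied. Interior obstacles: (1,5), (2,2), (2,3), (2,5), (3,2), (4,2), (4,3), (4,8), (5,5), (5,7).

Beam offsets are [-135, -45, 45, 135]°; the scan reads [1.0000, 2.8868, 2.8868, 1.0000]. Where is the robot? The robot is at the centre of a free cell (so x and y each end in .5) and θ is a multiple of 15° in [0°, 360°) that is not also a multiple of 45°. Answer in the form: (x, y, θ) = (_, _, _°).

(x, y, θ) = (6.5, 6.5, 15°)

Candidates: 54 free-cell centres × 16 headings = 864 poses. Raycast each; keep the one whose scan matches to 4 dp.
  (7.5, 2.5, 345°): beam 1 = 3.0000 ≠ 1.0000 ✗
  (8.5, 2.5, 345°): beam 1 = 3.0000 ≠ 1.0000 ✗
  (2.5, 8.5, 165°): beam 2 = 0.5774 ≠ 2.8868 ✗
  (4.5, 1.5, 330°): beam 1 = 1.9319 ≠ 1.0000 ✗
  (1.5, 6.5, 210°): beam 1 = 2.5882 ≠ 1.0000 ✗
  …
  (6.5, 6.5, 15°): r_1=1.0000, r_2=2.8868, r_3=2.8868, r_4=1.0000 — all match ✓
Only this pose fits every beam.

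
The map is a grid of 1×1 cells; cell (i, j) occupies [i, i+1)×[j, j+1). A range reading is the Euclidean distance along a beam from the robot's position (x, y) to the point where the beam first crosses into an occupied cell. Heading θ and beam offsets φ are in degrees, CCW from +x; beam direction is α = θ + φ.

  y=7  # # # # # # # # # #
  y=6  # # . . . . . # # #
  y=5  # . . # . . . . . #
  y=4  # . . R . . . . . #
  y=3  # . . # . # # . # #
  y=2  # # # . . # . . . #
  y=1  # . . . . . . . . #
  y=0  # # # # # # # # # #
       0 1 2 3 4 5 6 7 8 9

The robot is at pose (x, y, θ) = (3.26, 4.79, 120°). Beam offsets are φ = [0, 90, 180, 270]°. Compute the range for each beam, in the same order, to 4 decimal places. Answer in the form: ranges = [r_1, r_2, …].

beam 1: φ=0°, α=120°
  dir = (cos 120°, sin 120°) = (-0.5000, 0.8660); from cell (3,4)
  next x-line at t=0.5200, next y-line at t=0.2425; Δt_x=2.0000, Δt_y=1.1547
    y: enter (3,5) at t=0.2425 ← occupied
  → r_1 = 0.2425
beam 2: φ=90°, α=210°
  dir = (cos 210°, sin 210°) = (-0.8660, -0.5000); from cell (3,4)
  next x-line at t=0.3002, next y-line at t=1.5800; Δt_x=1.1547, Δt_y=2.0000
    x: enter (2,4) at t=0.3002
    x: enter (1,4) at t=1.4549
    y: enter (1,3) at t=1.5800
    x: enter (0,3) at t=2.6096 ← occupied
  → r_2 = 2.6096
beam 3: φ=180°, α=300°
  dir = (cos 300°, sin 300°) = (0.5000, -0.8660); from cell (3,4)
  next x-line at t=1.4800, next y-line at t=0.9122; Δt_x=2.0000, Δt_y=1.1547
    y: enter (3,3) at t=0.9122 ← occupied
  → r_3 = 0.9122
beam 4: φ=270°, α=30°
  dir = (cos 30°, sin 30°) = (0.8660, 0.5000); from cell (3,4)
  next x-line at t=0.8545, next y-line at t=0.4200; Δt_x=1.1547, Δt_y=2.0000
    y: enter (3,5) at t=0.4200 ← occupied
  → r_4 = 0.4200

ranges = [0.2425, 2.6096, 0.9122, 0.4200]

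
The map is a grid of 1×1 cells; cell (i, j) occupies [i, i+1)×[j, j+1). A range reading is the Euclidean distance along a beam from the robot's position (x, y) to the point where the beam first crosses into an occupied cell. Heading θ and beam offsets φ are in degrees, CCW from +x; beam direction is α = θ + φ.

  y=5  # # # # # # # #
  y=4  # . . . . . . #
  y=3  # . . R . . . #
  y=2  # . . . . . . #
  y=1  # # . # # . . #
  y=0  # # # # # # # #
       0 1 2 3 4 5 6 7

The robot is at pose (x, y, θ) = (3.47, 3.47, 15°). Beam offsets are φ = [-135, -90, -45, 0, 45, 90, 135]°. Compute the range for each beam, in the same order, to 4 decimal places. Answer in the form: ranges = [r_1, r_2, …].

beam 1: φ=-135°, α=240°
  cosα=-0.5000 sinα=-0.8660 | (3,3) | tMaxX 0.9400 tMaxY 0.5427 | tΔX 2.0000 tΔY 1.1547
    t=0.5427 [y] (3,2)
    t=0.9400 [x] (2,2)
    t=1.6974 [y] (2,1)
    t=2.8521 [y] (2,0) — stop
  → r_1 = 2.8521
beam 2: φ=-90°, α=285°
  cosα=0.2588 sinα=-0.9659 | (3,3) | tMaxX 2.0478 tMaxY 0.4866 | tΔX 3.8637 tΔY 1.0353
    t=0.4866 [y] (3,2)
    t=1.5219 [y] (3,1) — stop
  → r_2 = 1.5219
beam 3: φ=-45°, α=330°
  cosα=0.8660 sinα=-0.5000 | (3,3) | tMaxX 0.6120 tMaxY 0.9400 | tΔX 1.1547 tΔY 2.0000
    t=0.6120 [x] (4,3)
    t=0.9400 [y] (4,2)
    t=1.7667 [x] (5,2)
    t=2.9214 [x] (6,2)
    t=2.9400 [y] (6,1)
    t=4.0761 [x] (7,1) — stop
  → r_3 = 4.0761
beam 4: φ=0°, α=15°
  cosα=0.9659 sinα=0.2588 | (3,3) | tMaxX 0.5487 tMaxY 2.0478 | tΔX 1.0353 tΔY 3.8637
    t=0.5487 [x] (4,3)
    t=1.5840 [x] (5,3)
    t=2.0478 [y] (5,4)
    t=2.6192 [x] (6,4)
    t=3.6545 [x] (7,4) — stop
  → r_4 = 3.6545
beam 5: φ=45°, α=60°
  cosα=0.5000 sinα=0.8660 | (3,3) | tMaxX 1.0600 tMaxY 0.6120 | tΔX 2.0000 tΔY 1.1547
    t=0.6120 [y] (3,4)
    t=1.0600 [x] (4,4)
    t=1.7667 [y] (4,5) — stop
  → r_5 = 1.7667
beam 6: φ=90°, α=105°
  cosα=-0.2588 sinα=0.9659 | (3,3) | tMaxX 1.8159 tMaxY 0.5487 | tΔX 3.8637 tΔY 1.0353
    t=0.5487 [y] (3,4)
    t=1.5840 [y] (3,5) — stop
  → r_6 = 1.5840
beam 7: φ=135°, α=150°
  cosα=-0.8660 sinα=0.5000 | (3,3) | tMaxX 0.5427 tMaxY 1.0600 | tΔX 1.1547 tΔY 2.0000
    t=0.5427 [x] (2,3)
    t=1.0600 [y] (2,4)
    t=1.6974 [x] (1,4)
    t=2.8521 [x] (0,4) — stop
  → r_7 = 2.8521

ranges = [2.8521, 1.5219, 4.0761, 3.6545, 1.7667, 1.5840, 2.8521]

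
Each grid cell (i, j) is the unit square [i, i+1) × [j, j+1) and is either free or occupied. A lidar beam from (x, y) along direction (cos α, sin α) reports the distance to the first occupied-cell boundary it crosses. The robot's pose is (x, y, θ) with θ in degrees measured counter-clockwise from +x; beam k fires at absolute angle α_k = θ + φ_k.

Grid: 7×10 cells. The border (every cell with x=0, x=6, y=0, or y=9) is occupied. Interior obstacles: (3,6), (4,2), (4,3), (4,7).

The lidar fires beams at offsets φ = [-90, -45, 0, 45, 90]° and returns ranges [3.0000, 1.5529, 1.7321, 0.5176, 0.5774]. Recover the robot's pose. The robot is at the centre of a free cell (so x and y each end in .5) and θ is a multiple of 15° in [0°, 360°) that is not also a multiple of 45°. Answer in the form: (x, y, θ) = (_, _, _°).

The pose lattice has 36·16 = 576 candidates. Test each by forward raycasting.
  (5.5, 7.5, 75°): beam 1 = 0.5176 ≠ 3.0000 ✗
  (1.5, 6.5, 150°): beam 1 = 2.8868 ≠ 3.0000 ✗
  (1.5, 2.5, 255°): beam 1 = 0.5176 ≠ 3.0000 ✗
  (3.5, 2.5, 195°): beam 1 = 6.7293 ≠ 3.0000 ✗
  …
  (4.5, 6.5, 30°): r_1=3.0000, r_2=1.5529, r_3=1.7321, r_4=0.5176, r_5=0.5774 — all match ✓
Unique over the lattice → pose = (4.5, 6.5, 30°).

(x, y, θ) = (4.5, 6.5, 30°)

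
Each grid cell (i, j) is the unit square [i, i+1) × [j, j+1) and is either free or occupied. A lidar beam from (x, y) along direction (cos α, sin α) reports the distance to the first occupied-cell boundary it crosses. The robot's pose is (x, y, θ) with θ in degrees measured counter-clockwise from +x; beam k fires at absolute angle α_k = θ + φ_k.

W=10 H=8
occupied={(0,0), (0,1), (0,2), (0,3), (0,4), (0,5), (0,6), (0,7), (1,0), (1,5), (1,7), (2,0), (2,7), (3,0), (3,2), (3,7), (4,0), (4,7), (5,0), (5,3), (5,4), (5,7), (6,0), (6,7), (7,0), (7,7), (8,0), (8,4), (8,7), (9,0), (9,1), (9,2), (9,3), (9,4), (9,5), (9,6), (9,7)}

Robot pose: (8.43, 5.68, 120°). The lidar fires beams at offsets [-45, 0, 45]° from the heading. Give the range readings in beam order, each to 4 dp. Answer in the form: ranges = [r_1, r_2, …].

ranges = [1.3666, 1.5242, 5.1001]

beam 1: φ=-45°, α=75°
  cosα=0.2588 sinα=0.9659 | (8,5) | tMaxX 2.2023 tMaxY 0.3313 | tΔX 3.8637 tΔY 1.0353
    t=0.3313 [y] (8,6)
    t=1.3666 [y] (8,7) — stop
  → r_1 = 1.3666
beam 2: φ=0°, α=120°
  cosα=-0.5000 sinα=0.8660 | (8,5) | tMaxX 0.8600 tMaxY 0.3695 | tΔX 2.0000 tΔY 1.1547
    t=0.3695 [y] (8,6)
    t=0.8600 [x] (7,6)
    t=1.5242 [y] (7,7) — stop
  → r_2 = 1.5242
beam 3: φ=45°, α=165°
  cosα=-0.9659 sinα=0.2588 | (8,5) | tMaxX 0.4452 tMaxY 1.2364 | tΔX 1.0353 tΔY 3.8637
    t=0.4452 [x] (7,5)
    t=1.2364 [y] (7,6)
    t=1.4804 [x] (6,6)
    t=2.5157 [x] (5,6)
    t=3.5510 [x] (4,6)
    t=4.5863 [x] (3,6)
    t=5.1001 [y] (3,7) — stop
  → r_3 = 5.1001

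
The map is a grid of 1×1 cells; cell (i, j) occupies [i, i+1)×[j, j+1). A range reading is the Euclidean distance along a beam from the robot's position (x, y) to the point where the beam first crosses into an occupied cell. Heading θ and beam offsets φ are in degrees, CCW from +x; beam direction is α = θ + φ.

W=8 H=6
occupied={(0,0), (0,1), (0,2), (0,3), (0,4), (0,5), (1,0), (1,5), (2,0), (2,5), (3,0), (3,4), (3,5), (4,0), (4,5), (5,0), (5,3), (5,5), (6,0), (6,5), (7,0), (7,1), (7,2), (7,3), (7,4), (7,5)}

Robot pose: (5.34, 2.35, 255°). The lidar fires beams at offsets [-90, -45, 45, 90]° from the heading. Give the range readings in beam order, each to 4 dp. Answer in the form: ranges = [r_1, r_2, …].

ranges = [4.4931, 2.7000, 1.5588, 1.7186]

beam 1: φ=-90°, α=165°
  direction (-0.9659, 0.2588); cell (5,2); t to first gridline: x 0.3520, y 2.5114 (then +1.0353 / +3.8637)
    (4,2) via x @ 0.3520
    (3,2) via x @ 1.3873
    (2,2) via x @ 2.4225
    (2,3) via y @ 2.5114
    (1,3) via x @ 3.4578
    (0,3) via x @ 4.4931  # hit
  → r_1 = 4.4931
beam 2: φ=-45°, α=210°
  direction (-0.8660, -0.5000); cell (5,2); t to first gridline: x 0.3926, y 0.7000 (then +1.1547 / +2.0000)
    (4,2) via x @ 0.3926
    (4,1) via y @ 0.7000
    (3,1) via x @ 1.5473
    (3,0) via y @ 2.7000  # hit
  → r_2 = 2.7000
beam 3: φ=45°, α=300°
  direction (0.5000, -0.8660); cell (5,2); t to first gridline: x 1.3200, y 0.4041 (then +2.0000 / +1.1547)
    (5,1) via y @ 0.4041
    (6,1) via x @ 1.3200
    (6,0) via y @ 1.5588  # hit
  → r_3 = 1.5588
beam 4: φ=90°, α=345°
  direction (0.9659, -0.2588); cell (5,2); t to first gridline: x 0.6833, y 1.3523 (then +1.0353 / +3.8637)
    (6,2) via x @ 0.6833
    (6,1) via y @ 1.3523
    (7,1) via x @ 1.7186  # hit
  → r_4 = 1.7186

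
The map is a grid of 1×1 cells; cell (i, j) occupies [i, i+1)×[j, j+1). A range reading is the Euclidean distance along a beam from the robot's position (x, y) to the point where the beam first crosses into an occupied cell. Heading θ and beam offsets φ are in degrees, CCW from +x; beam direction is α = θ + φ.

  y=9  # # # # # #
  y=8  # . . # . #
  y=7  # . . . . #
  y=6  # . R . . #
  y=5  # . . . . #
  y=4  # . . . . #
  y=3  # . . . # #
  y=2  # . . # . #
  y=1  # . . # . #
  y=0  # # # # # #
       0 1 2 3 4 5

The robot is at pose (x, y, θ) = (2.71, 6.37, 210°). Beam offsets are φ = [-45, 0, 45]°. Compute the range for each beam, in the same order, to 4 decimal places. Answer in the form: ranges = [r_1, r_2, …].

beam 1: φ=-45°, α=165°
  direction (-0.9659, 0.2588); cell (2,6); t to first gridline: x 0.7350, y 2.4341 (then +1.0353 / +3.8637)
    (1,6) via x @ 0.7350
    (0,6) via x @ 1.7703  # hit
  → r_1 = 1.7703
beam 2: φ=0°, α=210°
  direction (-0.8660, -0.5000); cell (2,6); t to first gridline: x 0.8198, y 0.7400 (then +1.1547 / +2.0000)
    (2,5) via y @ 0.7400
    (1,5) via x @ 0.8198
    (0,5) via x @ 1.9745  # hit
  → r_2 = 1.9745
beam 3: φ=45°, α=255°
  direction (-0.2588, -0.9659); cell (2,6); t to first gridline: x 2.7432, y 0.3831 (then +3.8637 / +1.0353)
    (2,5) via y @ 0.3831
    (2,4) via y @ 1.4183
    (2,3) via y @ 2.4536
    (1,3) via x @ 2.7432
    (1,2) via y @ 3.4889
    (1,1) via y @ 4.5242
    (1,0) via y @ 5.5594  # hit
  → r_3 = 5.5594

ranges = [1.7703, 1.9745, 5.5594]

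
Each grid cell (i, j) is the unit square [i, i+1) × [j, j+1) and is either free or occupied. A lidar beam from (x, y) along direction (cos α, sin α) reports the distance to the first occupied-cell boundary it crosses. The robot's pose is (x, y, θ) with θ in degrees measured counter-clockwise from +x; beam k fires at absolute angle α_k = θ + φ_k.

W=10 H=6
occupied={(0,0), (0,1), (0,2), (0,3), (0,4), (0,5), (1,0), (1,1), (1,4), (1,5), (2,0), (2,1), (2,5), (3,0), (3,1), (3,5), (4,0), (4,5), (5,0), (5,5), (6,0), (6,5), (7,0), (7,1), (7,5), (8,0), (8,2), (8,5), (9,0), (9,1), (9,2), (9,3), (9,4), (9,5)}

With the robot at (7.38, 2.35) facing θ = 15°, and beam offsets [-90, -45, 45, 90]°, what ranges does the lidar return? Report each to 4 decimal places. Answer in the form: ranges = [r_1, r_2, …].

ranges = [0.3623, 0.7000, 3.0600, 2.7435]

beam 1: φ=-90°, α=285°
  dir = (cos 285°, sin 285°) = (0.2588, -0.9659); from cell (7,2)
  next x-line at t=2.3955, next y-line at t=0.3623; Δt_x=3.8637, Δt_y=1.0353
    y: enter (7,1) at t=0.3623 ← occupied
  → r_1 = 0.3623
beam 2: φ=-45°, α=330°
  dir = (cos 330°, sin 330°) = (0.8660, -0.5000); from cell (7,2)
  next x-line at t=0.7159, next y-line at t=0.7000; Δt_x=1.1547, Δt_y=2.0000
    y: enter (7,1) at t=0.7000 ← occupied
  → r_2 = 0.7000
beam 3: φ=45°, α=60°
  dir = (cos 60°, sin 60°) = (0.5000, 0.8660); from cell (7,2)
  next x-line at t=1.2400, next y-line at t=0.7506; Δt_x=2.0000, Δt_y=1.1547
    y: enter (7,3) at t=0.7506
    x: enter (8,3) at t=1.2400
    y: enter (8,4) at t=1.9053
    y: enter (8,5) at t=3.0600 ← occupied
  → r_3 = 3.0600
beam 4: φ=90°, α=105°
  dir = (cos 105°, sin 105°) = (-0.2588, 0.9659); from cell (7,2)
  next x-line at t=1.4682, next y-line at t=0.6729; Δt_x=3.8637, Δt_y=1.0353
    y: enter (7,3) at t=0.6729
    x: enter (6,3) at t=1.4682
    y: enter (6,4) at t=1.7082
    y: enter (6,5) at t=2.7435 ← occupied
  → r_4 = 2.7435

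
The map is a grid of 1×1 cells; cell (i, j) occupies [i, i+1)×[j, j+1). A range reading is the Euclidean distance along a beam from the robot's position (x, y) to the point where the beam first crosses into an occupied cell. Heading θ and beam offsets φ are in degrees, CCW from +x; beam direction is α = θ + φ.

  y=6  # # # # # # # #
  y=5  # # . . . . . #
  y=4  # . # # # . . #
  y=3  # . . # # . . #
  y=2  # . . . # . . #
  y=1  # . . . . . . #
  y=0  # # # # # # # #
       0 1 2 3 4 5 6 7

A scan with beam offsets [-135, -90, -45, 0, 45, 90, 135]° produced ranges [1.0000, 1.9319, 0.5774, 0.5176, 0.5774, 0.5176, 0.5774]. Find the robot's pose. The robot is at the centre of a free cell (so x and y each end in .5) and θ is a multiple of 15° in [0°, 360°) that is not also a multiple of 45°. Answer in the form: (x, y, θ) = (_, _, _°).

Enumerate (i+0.5, j+0.5, θ) over the 23 free cells and 16 admissible headings. For each, cast all 7 beams and compare to the given ranges.
  (2.5, 5.5, 195°): beam 1 = 0.5774 ≠ 1.0000 ✗
  (6.5, 1.5, 120°): beam 1 = 0.5176 ≠ 1.0000 ✗
  (4.5, 5.5, 75°): beam 1 = 0.5774 ≠ 1.0000 ✗
  …
  (2.5, 5.5, 105°): r_1=1.0000, r_2=1.9319, r_3=0.5774, r_4=0.5176, r_5=0.5774, r_6=0.5176, r_7=0.5774 — all match ✓
No second candidate reproduces the full scan.

(x, y, θ) = (2.5, 5.5, 105°)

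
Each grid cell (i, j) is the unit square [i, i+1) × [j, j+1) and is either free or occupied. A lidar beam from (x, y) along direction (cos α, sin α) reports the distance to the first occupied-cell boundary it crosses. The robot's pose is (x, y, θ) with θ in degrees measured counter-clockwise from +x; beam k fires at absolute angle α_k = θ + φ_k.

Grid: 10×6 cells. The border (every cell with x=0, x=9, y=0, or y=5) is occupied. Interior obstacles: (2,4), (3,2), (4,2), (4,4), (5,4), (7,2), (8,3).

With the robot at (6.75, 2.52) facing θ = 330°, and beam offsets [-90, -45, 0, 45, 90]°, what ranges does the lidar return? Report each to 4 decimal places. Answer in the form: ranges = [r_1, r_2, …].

beam 1: φ=-90°, α=240°
  cosα=-0.5000 sinα=-0.8660 | (6,2) | tMaxX 1.5000 tMaxY 0.6004 | tΔX 2.0000 tΔY 1.1547
    t=0.6004 [y] (6,1)
    t=1.5000 [x] (5,1)
    t=1.7551 [y] (5,0) — stop
  → r_1 = 1.7551
beam 2: φ=-45°, α=285°
  cosα=0.2588 sinα=-0.9659 | (6,2) | tMaxX 0.9659 tMaxY 0.5383 | tΔX 3.8637 tΔY 1.0353
    t=0.5383 [y] (6,1)
    t=0.9659 [x] (7,1)
    t=1.5736 [y] (7,0) — stop
  → r_2 = 1.5736
beam 3: φ=0°, α=330°
  cosα=0.8660 sinα=-0.5000 | (6,2) | tMaxX 0.2887 tMaxY 1.0400 | tΔX 1.1547 tΔY 2.0000
    t=0.2887 [x] (7,2) — stop
  → r_3 = 0.2887
beam 4: φ=45°, α=15°
  cosα=0.9659 sinα=0.2588 | (6,2) | tMaxX 0.2588 tMaxY 1.8546 | tΔX 1.0353 tΔY 3.8637
    t=0.2588 [x] (7,2) — stop
  → r_4 = 0.2588
beam 5: φ=90°, α=60°
  cosα=0.5000 sinα=0.8660 | (6,2) | tMaxX 0.5000 tMaxY 0.5543 | tΔX 2.0000 tΔY 1.1547
    t=0.5000 [x] (7,2) — stop
  → r_5 = 0.5000

ranges = [1.7551, 1.5736, 0.2887, 0.2588, 0.5000]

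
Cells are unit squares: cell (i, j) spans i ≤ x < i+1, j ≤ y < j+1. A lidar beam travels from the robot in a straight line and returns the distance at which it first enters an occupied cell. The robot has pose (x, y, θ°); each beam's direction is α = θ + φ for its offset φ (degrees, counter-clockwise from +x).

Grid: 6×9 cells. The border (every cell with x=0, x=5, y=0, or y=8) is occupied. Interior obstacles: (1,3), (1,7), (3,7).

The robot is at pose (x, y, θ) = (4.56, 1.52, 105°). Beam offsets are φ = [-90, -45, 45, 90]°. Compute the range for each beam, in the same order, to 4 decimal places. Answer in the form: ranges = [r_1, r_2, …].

beam 1: φ=-90°, α=15°
  dir = (cos 15°, sin 15°) = (0.9659, 0.2588); from cell (4,1)
  next x-line at t=0.4555, next y-line at t=1.8546; Δt_x=1.0353, Δt_y=3.8637
    x: enter (5,1) at t=0.4555 ← occupied
  → r_1 = 0.4555
beam 2: φ=-45°, α=60°
  dir = (cos 60°, sin 60°) = (0.5000, 0.8660); from cell (4,1)
  next x-line at t=0.8800, next y-line at t=0.5543; Δt_x=2.0000, Δt_y=1.1547
    y: enter (4,2) at t=0.5543
    x: enter (5,2) at t=0.8800 ← occupied
  → r_2 = 0.8800
beam 3: φ=45°, α=150°
  dir = (cos 150°, sin 150°) = (-0.8660, 0.5000); from cell (4,1)
  next x-line at t=0.6466, next y-line at t=0.9600; Δt_x=1.1547, Δt_y=2.0000
    x: enter (3,1) at t=0.6466
    y: enter (3,2) at t=0.9600
    x: enter (2,2) at t=1.8013
    x: enter (1,2) at t=2.9560
    y: enter (1,3) at t=2.9600 ← occupied
  → r_3 = 2.9600
beam 4: φ=90°, α=195°
  dir = (cos 195°, sin 195°) = (-0.9659, -0.2588); from cell (4,1)
  next x-line at t=0.5798, next y-line at t=2.0091; Δt_x=1.0353, Δt_y=3.8637
    x: enter (3,1) at t=0.5798
    x: enter (2,1) at t=1.6150
    y: enter (2,0) at t=2.0091 ← occupied
  → r_4 = 2.0091

ranges = [0.4555, 0.8800, 2.9600, 2.0091]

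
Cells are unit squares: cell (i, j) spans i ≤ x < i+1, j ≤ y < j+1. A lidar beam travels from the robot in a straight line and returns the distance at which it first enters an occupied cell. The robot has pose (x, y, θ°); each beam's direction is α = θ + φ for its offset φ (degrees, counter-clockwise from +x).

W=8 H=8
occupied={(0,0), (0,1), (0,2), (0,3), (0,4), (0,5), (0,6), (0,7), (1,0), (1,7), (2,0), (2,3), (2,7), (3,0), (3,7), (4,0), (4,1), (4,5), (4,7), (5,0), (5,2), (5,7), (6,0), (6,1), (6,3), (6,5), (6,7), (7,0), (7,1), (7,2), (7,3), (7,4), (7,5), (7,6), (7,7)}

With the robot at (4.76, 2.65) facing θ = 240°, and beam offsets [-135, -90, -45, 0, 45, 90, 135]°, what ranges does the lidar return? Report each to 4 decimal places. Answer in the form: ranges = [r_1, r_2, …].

ranges = [2.4329, 2.0323, 3.8926, 0.7506, 0.6729, 0.2771, 0.2485]

beam 1: φ=-135°, α=105°
  cosα=-0.2588 sinα=0.9659 | (4,2) | tMaxX 2.9364 tMaxY 0.3623 | tΔX 3.8637 tΔY 1.0353
    t=0.3623 [y] (4,3)
    t=1.3976 [y] (4,4)
    t=2.4329 [y] (4,5) — stop
  → r_1 = 2.4329
beam 2: φ=-90°, α=150°
  cosα=-0.8660 sinα=0.5000 | (4,2) | tMaxX 0.8776 tMaxY 0.7000 | tΔX 1.1547 tΔY 2.0000
    t=0.7000 [y] (4,3)
    t=0.8776 [x] (3,3)
    t=2.0323 [x] (2,3) — stop
  → r_2 = 2.0323
beam 3: φ=-45°, α=195°
  cosα=-0.9659 sinα=-0.2588 | (4,2) | tMaxX 0.7868 tMaxY 2.5114 | tΔX 1.0353 tΔY 3.8637
    t=0.7868 [x] (3,2)
    t=1.8221 [x] (2,2)
    t=2.5114 [y] (2,1)
    t=2.8574 [x] (1,1)
    t=3.8926 [x] (0,1) — stop
  → r_3 = 3.8926
beam 4: φ=0°, α=240°
  cosα=-0.5000 sinα=-0.8660 | (4,2) | tMaxX 1.5200 tMaxY 0.7506 | tΔX 2.0000 tΔY 1.1547
    t=0.7506 [y] (4,1) — stop
  → r_4 = 0.7506
beam 5: φ=45°, α=285°
  cosα=0.2588 sinα=-0.9659 | (4,2) | tMaxX 0.9273 tMaxY 0.6729 | tΔX 3.8637 tΔY 1.0353
    t=0.6729 [y] (4,1) — stop
  → r_5 = 0.6729
beam 6: φ=90°, α=330°
  cosα=0.8660 sinα=-0.5000 | (4,2) | tMaxX 0.2771 tMaxY 1.3000 | tΔX 1.1547 tΔY 2.0000
    t=0.2771 [x] (5,2) — stop
  → r_6 = 0.2771
beam 7: φ=135°, α=15°
  cosα=0.9659 sinα=0.2588 | (4,2) | tMaxX 0.2485 tMaxY 1.3523 | tΔX 1.0353 tΔY 3.8637
    t=0.2485 [x] (5,2) — stop
  → r_7 = 0.2485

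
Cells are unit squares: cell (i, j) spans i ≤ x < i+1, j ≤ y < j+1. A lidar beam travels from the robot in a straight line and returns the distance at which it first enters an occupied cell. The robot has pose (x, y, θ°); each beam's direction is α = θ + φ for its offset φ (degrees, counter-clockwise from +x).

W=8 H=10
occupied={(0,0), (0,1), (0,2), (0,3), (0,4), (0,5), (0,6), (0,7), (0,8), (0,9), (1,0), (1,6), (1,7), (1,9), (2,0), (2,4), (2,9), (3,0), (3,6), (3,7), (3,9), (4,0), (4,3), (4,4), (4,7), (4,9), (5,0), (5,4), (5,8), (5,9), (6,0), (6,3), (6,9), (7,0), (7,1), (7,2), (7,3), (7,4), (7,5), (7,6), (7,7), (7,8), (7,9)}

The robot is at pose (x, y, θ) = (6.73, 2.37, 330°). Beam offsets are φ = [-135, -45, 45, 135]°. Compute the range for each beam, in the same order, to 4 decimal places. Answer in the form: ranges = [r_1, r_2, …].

beam 1: φ=-135°, α=195°
  d=(-0.9659,-0.2588)  start (6,2)  tX=0.7558 tY=1.4296  stride 1/|dx|=1.0353 1/|dy|=3.8637
    cross x-line → (5,2), t=0.7558
    cross y-line → (5,1), t=1.4296
    cross x-line → (4,1), t=1.7910
    cross x-line → (3,1), t=2.8263
    cross x-line → (2,1), t=3.8616
    cross x-line → (1,1), t=4.8969
    cross y-line → (1,0), t=5.2933 (wall)
  → r_1 = 5.2933
beam 2: φ=-45°, α=285°
  d=(0.2588,-0.9659)  start (6,2)  tX=1.0432 tY=0.3831  stride 1/|dx|=3.8637 1/|dy|=1.0353
    cross y-line → (6,1), t=0.3831
    cross x-line → (7,1), t=1.0432 (wall)
  → r_2 = 1.0432
beam 3: φ=45°, α=15°
  d=(0.9659,0.2588)  start (6,2)  tX=0.2795 tY=2.4341  stride 1/|dx|=1.0353 1/|dy|=3.8637
    cross x-line → (7,2), t=0.2795 (wall)
  → r_3 = 0.2795
beam 4: φ=135°, α=105°
  d=(-0.2588,0.9659)  start (6,2)  tX=2.8205 tY=0.6522  stride 1/|dx|=3.8637 1/|dy|=1.0353
    cross y-line → (6,3), t=0.6522 (wall)
  → r_4 = 0.6522

ranges = [5.2933, 1.0432, 0.2795, 0.6522]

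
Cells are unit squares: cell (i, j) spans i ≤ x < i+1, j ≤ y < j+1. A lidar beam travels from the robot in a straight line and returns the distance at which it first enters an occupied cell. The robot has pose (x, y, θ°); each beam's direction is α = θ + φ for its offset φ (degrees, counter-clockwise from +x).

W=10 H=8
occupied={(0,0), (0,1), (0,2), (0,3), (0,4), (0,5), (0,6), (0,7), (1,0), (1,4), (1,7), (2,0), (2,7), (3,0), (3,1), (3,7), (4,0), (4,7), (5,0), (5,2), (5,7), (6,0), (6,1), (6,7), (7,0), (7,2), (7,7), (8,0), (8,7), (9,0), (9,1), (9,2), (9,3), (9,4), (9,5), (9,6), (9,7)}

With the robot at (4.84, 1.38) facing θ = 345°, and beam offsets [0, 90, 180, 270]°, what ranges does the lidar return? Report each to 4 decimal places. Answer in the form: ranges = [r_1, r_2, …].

beam 1: φ=0°, α=345°
  direction (0.9659, -0.2588); cell (4,1); t to first gridline: x 0.1656, y 1.4682 (then +1.0353 / +3.8637)
    (5,1) via x @ 0.1656
    (6,1) via x @ 1.2009  # hit
  → r_1 = 1.2009
beam 2: φ=90°, α=75°
  direction (0.2588, 0.9659); cell (4,1); t to first gridline: x 0.6182, y 0.6419 (then +3.8637 / +1.0353)
    (5,1) via x @ 0.6182
    (5,2) via y @ 0.6419  # hit
  → r_2 = 0.6419
beam 3: φ=180°, α=165°
  direction (-0.9659, 0.2588); cell (4,1); t to first gridline: x 0.8696, y 2.3955 (then +1.0353 / +3.8637)
    (3,1) via x @ 0.8696  # hit
  → r_3 = 0.8696
beam 4: φ=270°, α=255°
  direction (-0.2588, -0.9659); cell (4,1); t to first gridline: x 3.2455, y 0.3934 (then +3.8637 / +1.0353)
    (4,0) via y @ 0.3934  # hit
  → r_4 = 0.3934

ranges = [1.2009, 0.6419, 0.8696, 0.3934]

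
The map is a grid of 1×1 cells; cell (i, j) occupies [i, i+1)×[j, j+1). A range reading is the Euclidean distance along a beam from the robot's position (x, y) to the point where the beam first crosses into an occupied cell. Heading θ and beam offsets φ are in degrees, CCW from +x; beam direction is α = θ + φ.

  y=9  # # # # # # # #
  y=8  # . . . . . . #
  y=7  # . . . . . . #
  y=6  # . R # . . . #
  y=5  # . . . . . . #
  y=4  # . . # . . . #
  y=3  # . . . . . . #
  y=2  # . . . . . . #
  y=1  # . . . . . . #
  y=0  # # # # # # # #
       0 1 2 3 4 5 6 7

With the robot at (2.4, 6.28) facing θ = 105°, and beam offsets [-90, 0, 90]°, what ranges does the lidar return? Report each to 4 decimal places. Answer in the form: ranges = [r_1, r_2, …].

beam 1: φ=-90°, α=15°
  cosα=0.9659 sinα=0.2588 | (2,6) | tMaxX 0.6212 tMaxY 2.7819 | tΔX 1.0353 tΔY 3.8637
    t=0.6212 [x] (3,6) — stop
  → r_1 = 0.6212
beam 2: φ=0°, α=105°
  cosα=-0.2588 sinα=0.9659 | (2,6) | tMaxX 1.5455 tMaxY 0.7454 | tΔX 3.8637 tΔY 1.0353
    t=0.7454 [y] (2,7)
    t=1.5455 [x] (1,7)
    t=1.7807 [y] (1,8)
    t=2.8160 [y] (1,9) — stop
  → r_2 = 2.8160
beam 3: φ=90°, α=195°
  cosα=-0.9659 sinα=-0.2588 | (2,6) | tMaxX 0.4141 tMaxY 1.0818 | tΔX 1.0353 tΔY 3.8637
    t=0.4141 [x] (1,6)
    t=1.0818 [y] (1,5)
    t=1.4494 [x] (0,5) — stop
  → r_3 = 1.4494

ranges = [0.6212, 2.8160, 1.4494]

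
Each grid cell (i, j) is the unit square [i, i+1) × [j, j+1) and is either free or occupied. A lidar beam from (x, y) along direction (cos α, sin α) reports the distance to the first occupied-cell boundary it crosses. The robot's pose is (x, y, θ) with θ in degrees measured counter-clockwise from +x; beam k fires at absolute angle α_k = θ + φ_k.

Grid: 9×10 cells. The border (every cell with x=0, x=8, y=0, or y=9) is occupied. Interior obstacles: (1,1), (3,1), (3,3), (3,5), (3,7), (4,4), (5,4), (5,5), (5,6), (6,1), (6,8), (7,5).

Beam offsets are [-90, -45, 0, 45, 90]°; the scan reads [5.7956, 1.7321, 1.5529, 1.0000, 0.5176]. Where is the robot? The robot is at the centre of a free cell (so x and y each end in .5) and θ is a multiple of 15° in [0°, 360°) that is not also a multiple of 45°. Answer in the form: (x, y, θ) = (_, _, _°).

Enumerate (i+0.5, j+0.5, θ) over the 44 free cells and 16 admissible headings. For each, cast all 5 beams and compare to the given ranges.
  (5.5, 2.5, 150°): beam 1 = 3.0000 ≠ 5.7956 ✗
  (6.5, 5.5, 330°): beam 1 = 1.0000 ≠ 5.7956 ✗
  (3.5, 4.5, 75°): beam 1 = 0.5176 ≠ 5.7956 ✗
  (6.5, 4.5, 240°): beam 1 = 0.5774 ≠ 5.7956 ✗
  …
  (7.5, 7.5, 255°): r_1=5.7956, r_2=1.7321, r_3=1.5529, r_4=1.0000, r_5=0.5176 — all match ✓
No second candidate reproduces the full scan.

(x, y, θ) = (7.5, 7.5, 255°)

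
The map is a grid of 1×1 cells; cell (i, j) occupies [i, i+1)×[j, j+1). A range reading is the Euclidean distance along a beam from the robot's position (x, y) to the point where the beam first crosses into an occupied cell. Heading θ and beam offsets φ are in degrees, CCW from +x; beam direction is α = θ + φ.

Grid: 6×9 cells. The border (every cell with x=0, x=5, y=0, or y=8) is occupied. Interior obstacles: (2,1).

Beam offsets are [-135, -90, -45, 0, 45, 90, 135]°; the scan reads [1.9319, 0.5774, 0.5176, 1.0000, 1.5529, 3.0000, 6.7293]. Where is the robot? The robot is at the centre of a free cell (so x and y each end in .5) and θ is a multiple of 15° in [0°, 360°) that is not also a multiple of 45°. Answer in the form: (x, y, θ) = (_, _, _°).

(x, y, θ) = (2.5, 7.5, 150°)

Enumerate (i+0.5, j+0.5, θ) over the 27 free cells and 16 admissible headings. For each, cast all 7 beams and compare to the given ranges.
  (1.5, 2.5, 285°): beam 1 = 0.5774 ≠ 1.9319 ✗
  (1.5, 3.5, 75°): beam 1 = 1.7321 ≠ 1.9319 ✗
  (1.5, 7.5, 285°): beam 1 = 0.5774 ≠ 1.9319 ✗
  (2.5, 3.5, 60°): beam 1 = 1.5529 ≠ 1.9319 ✗
  …
  (2.5, 7.5, 150°): r_1=1.9319, r_2=0.5774, r_3=0.5176, r_4=1.0000, r_5=1.5529, r_6=3.0000, r_7=6.7293 — all match ✓
Unique over the lattice → pose = (2.5, 7.5, 150°).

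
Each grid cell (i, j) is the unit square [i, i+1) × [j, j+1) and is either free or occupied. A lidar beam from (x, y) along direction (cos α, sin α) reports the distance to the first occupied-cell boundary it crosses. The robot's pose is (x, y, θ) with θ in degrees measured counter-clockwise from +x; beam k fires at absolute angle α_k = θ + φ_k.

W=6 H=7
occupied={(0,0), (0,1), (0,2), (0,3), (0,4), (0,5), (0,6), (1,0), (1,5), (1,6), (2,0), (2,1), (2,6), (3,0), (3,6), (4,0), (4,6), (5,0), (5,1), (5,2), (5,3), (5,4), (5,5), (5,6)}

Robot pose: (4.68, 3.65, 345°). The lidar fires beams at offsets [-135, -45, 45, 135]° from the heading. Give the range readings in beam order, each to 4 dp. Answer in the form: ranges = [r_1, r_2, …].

beam 1: φ=-135°, α=210°
  d=(-0.8660,-0.5000)  start (4,3)  tX=0.7852 tY=1.3000  stride 1/|dx|=1.1547 1/|dy|=2.0000
    cross x-line → (3,3), t=0.7852
    cross y-line → (3,2), t=1.3000
    cross x-line → (2,2), t=1.9399
    cross x-line → (1,2), t=3.0946
    cross y-line → (1,1), t=3.3000
    cross x-line → (0,1), t=4.2493 (wall)
  → r_1 = 4.2493
beam 2: φ=-45°, α=300°
  d=(0.5000,-0.8660)  start (4,3)  tX=0.6400 tY=0.7506  stride 1/|dx|=2.0000 1/|dy|=1.1547
    cross x-line → (5,3), t=0.6400 (wall)
  → r_2 = 0.6400
beam 3: φ=45°, α=30°
  d=(0.8660,0.5000)  start (4,3)  tX=0.3695 tY=0.7000  stride 1/|dx|=1.1547 1/|dy|=2.0000
    cross x-line → (5,3), t=0.3695 (wall)
  → r_3 = 0.3695
beam 4: φ=135°, α=120°
  d=(-0.5000,0.8660)  start (4,3)  tX=1.3600 tY=0.4041  stride 1/|dx|=2.0000 1/|dy|=1.1547
    cross y-line → (4,4), t=0.4041
    cross x-line → (3,4), t=1.3600
    cross y-line → (3,5), t=1.5588
    cross y-line → (3,6), t=2.7135 (wall)
  → r_4 = 2.7135

ranges = [4.2493, 0.6400, 0.3695, 2.7135]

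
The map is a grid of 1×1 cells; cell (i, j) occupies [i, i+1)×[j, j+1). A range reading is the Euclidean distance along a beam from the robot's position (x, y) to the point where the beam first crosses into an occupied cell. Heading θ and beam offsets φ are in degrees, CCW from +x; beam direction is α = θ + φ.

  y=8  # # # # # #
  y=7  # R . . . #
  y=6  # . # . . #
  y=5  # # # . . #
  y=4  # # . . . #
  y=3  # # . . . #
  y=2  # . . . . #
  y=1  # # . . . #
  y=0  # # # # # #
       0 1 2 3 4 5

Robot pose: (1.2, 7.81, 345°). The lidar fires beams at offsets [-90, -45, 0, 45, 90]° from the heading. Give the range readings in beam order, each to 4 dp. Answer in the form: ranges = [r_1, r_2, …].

beam 1: φ=-90°, α=255°
  d=(-0.2588,-0.9659)  start (1,7)  tX=0.7727 tY=0.8386  stride 1/|dx|=3.8637 1/|dy|=1.0353
    cross x-line → (0,7), t=0.7727 (wall)
  → r_1 = 0.7727
beam 2: φ=-45°, α=300°
  d=(0.5000,-0.8660)  start (1,7)  tX=1.6000 tY=0.9353  stride 1/|dx|=2.0000 1/|dy|=1.1547
    cross y-line → (1,6), t=0.9353
    cross x-line → (2,6), t=1.6000 (wall)
  → r_2 = 1.6000
beam 3: φ=0°, α=345°
  d=(0.9659,-0.2588)  start (1,7)  tX=0.8282 tY=3.1296  stride 1/|dx|=1.0353 1/|dy|=3.8637
    cross x-line → (2,7), t=0.8282
    cross x-line → (3,7), t=1.8635
    cross x-line → (4,7), t=2.8988
    cross y-line → (4,6), t=3.1296
    cross x-line → (5,6), t=3.9340 (wall)
  → r_3 = 3.9340
beam 4: φ=45°, α=30°
  d=(0.8660,0.5000)  start (1,7)  tX=0.9238 tY=0.3800  stride 1/|dx|=1.1547 1/|dy|=2.0000
    cross y-line → (1,8), t=0.3800 (wall)
  → r_4 = 0.3800
beam 5: φ=90°, α=75°
  d=(0.2588,0.9659)  start (1,7)  tX=3.0910 tY=0.1967  stride 1/|dx|=3.8637 1/|dy|=1.0353
    cross y-line → (1,8), t=0.1967 (wall)
  → r_5 = 0.1967

ranges = [0.7727, 1.6000, 3.9340, 0.3800, 0.1967]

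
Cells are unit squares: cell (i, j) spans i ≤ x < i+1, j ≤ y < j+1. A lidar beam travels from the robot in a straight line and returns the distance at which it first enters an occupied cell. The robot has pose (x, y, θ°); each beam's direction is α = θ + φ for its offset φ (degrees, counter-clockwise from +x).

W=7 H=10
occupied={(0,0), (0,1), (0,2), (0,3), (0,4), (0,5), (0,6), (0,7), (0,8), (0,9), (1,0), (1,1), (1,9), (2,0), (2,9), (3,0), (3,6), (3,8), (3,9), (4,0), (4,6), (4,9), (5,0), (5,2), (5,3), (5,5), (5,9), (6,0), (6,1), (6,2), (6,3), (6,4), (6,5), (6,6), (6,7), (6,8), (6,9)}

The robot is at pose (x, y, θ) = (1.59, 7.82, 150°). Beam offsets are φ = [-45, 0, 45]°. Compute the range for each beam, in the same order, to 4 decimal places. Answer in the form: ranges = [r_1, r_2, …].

beam 1: φ=-45°, α=105°
  cosα=-0.2588 sinα=0.9659 | (1,7) | tMaxX 2.2796 tMaxY 0.1863 | tΔX 3.8637 tΔY 1.0353
    t=0.1863 [y] (1,8)
    t=1.2216 [y] (1,9) — stop
  → r_1 = 1.2216
beam 2: φ=0°, α=150°
  cosα=-0.8660 sinα=0.5000 | (1,7) | tMaxX 0.6813 tMaxY 0.3600 | tΔX 1.1547 tΔY 2.0000
    t=0.3600 [y] (1,8)
    t=0.6813 [x] (0,8) — stop
  → r_2 = 0.6813
beam 3: φ=45°, α=195°
  cosα=-0.9659 sinα=-0.2588 | (1,7) | tMaxX 0.6108 tMaxY 3.1682 | tΔX 1.0353 tΔY 3.8637
    t=0.6108 [x] (0,7) — stop
  → r_3 = 0.6108

ranges = [1.2216, 0.6813, 0.6108]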